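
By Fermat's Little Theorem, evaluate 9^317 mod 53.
By Fermat: 9^{52} ≡ 1 mod 53. 317 ≡ 5 mod 52. So 9^{317} ≡ 9^{5} ≡ 7 mod 53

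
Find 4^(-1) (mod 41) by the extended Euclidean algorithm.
Extended GCD: 4(-10) + 41(1) = 1. So 4^(-1) ≡ -10 ≡ 31 (mod 41). Verify: 4 × 31 = 124 ≡ 1 (mod 41)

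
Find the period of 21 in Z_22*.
Powers of 21 mod 22: 21^1≡21, 21^2≡1. So the order of 21 is 2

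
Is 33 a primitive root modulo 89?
ord_89(33) divides 88. For each prime q|88: 33^{44}≡88, 33^{8}≡16, none ≡ 1. So 33 has order 88 and is a primitive root mod 89.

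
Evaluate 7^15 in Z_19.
By repeated squaring mod 19: 7^{1}≡7, 7^{2}≡11, 7^{4}≡7, 7^{8}≡11. Then 7^{15} = 7^{8+4+2+1} ≡ 11 × 7 × 11 × 7 ≡ 1 mod 19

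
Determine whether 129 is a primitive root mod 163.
ord_163(129) divides 162. For each prime q|162: 129^{81}≡162, 129^{54}≡104, none ≡ 1. So 129 has order 162 and is a primitive root mod 163.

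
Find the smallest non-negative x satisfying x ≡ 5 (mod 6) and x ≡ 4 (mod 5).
M = 6 × 5 = 30. M₁ = 5, y₁ ≡ 5 (mod 6). M₂ = 6, y₂ ≡ 1 (mod 5). x = 5×5×5 + 4×6×1 ≡ 29 (mod 30)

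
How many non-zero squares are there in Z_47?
Exactly half the non-zero residues mod a prime are QRs: (47-1)/2 = 23.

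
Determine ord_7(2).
Powers of 2 mod 7: 2^1≡2, 2^2≡4, 2^3≡1. Order = 3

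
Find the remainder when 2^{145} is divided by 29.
By Fermat: 2^{28} ≡ 1 (mod 29). 145 = 5×28 + 5. So 2^{145} ≡ 2^{5} ≡ 3 (mod 29)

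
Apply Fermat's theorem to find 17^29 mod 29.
By Fermat: 17^{28} ≡ 1 mod 29. So 17^{29} = 17^{28} · 17^{1} ≡ 17^{1} ≡ 17 mod 29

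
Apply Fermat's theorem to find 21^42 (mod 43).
By Fermat's Little Theorem, 21^{42} ≡ 1 (mod 43) since 43 is prime and gcd(21, 43) = 1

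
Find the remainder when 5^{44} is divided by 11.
By Fermat: 5^{10} ≡ 1 mod 11. 44 = 4×10 + 4. So 5^{44} ≡ 5^{4} ≡ 9 mod 11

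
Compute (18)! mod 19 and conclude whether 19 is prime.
(18)! mod 19 = 18. Since 18 ≡ -1 mod 19, 19 is prime.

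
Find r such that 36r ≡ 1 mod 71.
Since 71 is prime, by Fermat 36^(-1) ≡ 36^{69} ≡ 2 mod 71. Verify: 36 × 2 = 72 ≡ 1 mod 71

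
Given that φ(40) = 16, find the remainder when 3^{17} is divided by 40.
By Euler: 3^{16} ≡ 1 mod 40 since gcd(3, 40) = 1. 17 = 1×16 + 1. So 3^{17} ≡ 3^{1} ≡ 3 mod 40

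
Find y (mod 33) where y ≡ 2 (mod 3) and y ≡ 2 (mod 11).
M = 3 × 11 = 33. M₁ = 11, y₁ ≡ 2 (mod 3). M₂ = 3, y₂ ≡ 4 (mod 11). y = 2×11×2 + 2×3×4 ≡ 2 (mod 33)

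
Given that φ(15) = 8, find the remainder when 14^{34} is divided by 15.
By Euler: 14^{8} ≡ 1 (mod 15) since gcd(14, 15) = 1. 34 = 4×8 + 2. So 14^{34} ≡ 14^{2} ≡ 1 (mod 15)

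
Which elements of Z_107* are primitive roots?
There are φ(106) = 52 primitive roots mod 107: {2, 5, 6, 7, 8, 15, 17, 18, 20, 21, 22, 24, 26, 28, 31, 32, 38, 43, 45, 46, 50, 51, 54, 55, 58, 59, 60, 63, 65, 66, 67, 68, 70, 71, 72, 73, 74, 77, 78, 80, 82, 84, 88, 91, 93, 94, 95, 96, 97, 98, 103, 104}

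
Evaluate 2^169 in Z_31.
Using Fermat: 2^{30} ≡ 1 mod 31. 169 ≡ 19 mod 30. So 2^{169} ≡ 2^{19} ≡ 16 mod 31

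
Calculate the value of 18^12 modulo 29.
By repeated squaring mod 29: 18^{1}≡18, 18^{2}≡5, 18^{4}≡25, 18^{8}≡16. Then 18^{12} = 18^{8+4} ≡ 16 × 25 ≡ 23 mod 29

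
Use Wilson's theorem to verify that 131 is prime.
(130)! mod 131 = 130. Since this equals -1 (mod 131), Wilson confirms 131 is prime.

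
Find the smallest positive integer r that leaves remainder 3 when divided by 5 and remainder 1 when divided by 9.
M = 5 × 9 = 45. M₁ = 9, y₁ ≡ 4 (mod 5). M₂ = 5, y₂ ≡ 2 (mod 9). r = 3×9×4 + 1×5×2 ≡ 28 (mod 45)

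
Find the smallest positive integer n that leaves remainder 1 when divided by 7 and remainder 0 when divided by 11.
M = 7 × 11 = 77. M₁ = 11, y₁ ≡ 2 (mod 7). M₂ = 7, y₂ ≡ 8 (mod 11). n = 1×11×2 + 0×7×8 ≡ 22 (mod 77)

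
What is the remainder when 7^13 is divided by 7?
By repeated squaring (mod 7): 7^{1}≡0, 7^{2}≡0, 7^{4}≡0, 7^{8}≡0. Then 7^{13} = 7^{8+4+1} ≡ 0 × 0 × 0 ≡ 0 (mod 7)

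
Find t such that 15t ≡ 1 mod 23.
Since 23 is prime, by Fermat 15^(-1) ≡ 15^{21} ≡ 20 mod 23. Verify: 15 × 20 = 300 ≡ 1 mod 23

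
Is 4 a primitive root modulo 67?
4^{33} ≡ 1 (mod 67) and 33 < 66, so ord_67(4) = 33 ≠ 66 and 4 is not a primitive root.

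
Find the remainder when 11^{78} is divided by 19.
By Fermat: 11^{18} ≡ 1 (mod 19). 78 = 4×18 + 6. So 11^{78} ≡ 11^{6} ≡ 1 (mod 19)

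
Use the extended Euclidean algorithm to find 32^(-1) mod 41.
Extended GCD: 32(9) + 41(-7) = 1. So 32^(-1) ≡ 9 (mod 41). Verify: 32 × 9 = 288 ≡ 1 (mod 41)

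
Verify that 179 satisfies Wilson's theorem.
(178)! mod 179 = 178. Since this equals -1 mod 179, Wilson confirms 179 is prime.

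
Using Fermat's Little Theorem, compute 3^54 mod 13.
By Fermat: 3^{12} ≡ 1 (mod 13). 54 = 4×12 + 6. So 3^{54} ≡ 3^{6} ≡ 1 (mod 13)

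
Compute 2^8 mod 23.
By repeated squaring mod 23: 2^{1}≡2, 2^{2}≡4, 2^{4}≡16, 2^{8}≡3. So 2^{8} ≡ 3 mod 23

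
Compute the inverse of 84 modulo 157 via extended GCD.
Extended GCD: 84(43) + 157(-23) = 1. So 84^(-1) ≡ 43 (mod 157). Verify: 84 × 43 = 3612 ≡ 1 (mod 157)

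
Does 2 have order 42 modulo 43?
2^{14} ≡ 1 mod 43 and 14 < 42, so ord_43(2) = 14 ≠ 42 and 2 is not a primitive root.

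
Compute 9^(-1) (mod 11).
Since 11 is prime, by Fermat 9^(-1) ≡ 9^{9} ≡ 5 (mod 11). Verify: 9 × 5 = 45 ≡ 1 (mod 11)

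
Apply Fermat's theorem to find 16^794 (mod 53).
By Fermat: 16^{52} ≡ 1 (mod 53). 794 ≡ 14 (mod 52). So 16^{794} ≡ 16^{14} ≡ 16 (mod 53)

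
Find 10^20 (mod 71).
By repeated squaring (mod 71): 10^{1}≡10, 10^{2}≡29, 10^{4}≡60, 10^{8}≡50, 10^{16}≡15. Then 10^{20} = 10^{16+4} ≡ 15 × 60 ≡ 48 (mod 71)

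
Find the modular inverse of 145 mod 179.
Since 179 is prime, by Fermat 145^(-1) ≡ 145^{177} ≡ 100 mod 179. Verify: 145 × 100 = 14500 ≡ 1 mod 179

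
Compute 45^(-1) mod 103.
Since 103 is prime, by Fermat 45^(-1) ≡ 45^{101} ≡ 87 mod 103. Verify: 45 × 87 = 3915 ≡ 1 mod 103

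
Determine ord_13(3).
Powers of 3 mod 13: 3^1≡3, 3^2≡9, 3^3≡1. So the order of 3 is 3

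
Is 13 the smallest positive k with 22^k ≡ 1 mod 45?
Powers of 22 mod 45: 22^1≡22, 22^2≡34, 22^3≡28, 22^4≡31, 22^5≡7, 22^6≡19, 22^7≡13, 22^8≡16, 22^9≡37, 22^10≡4, 22^11≡43, 22^12≡1. Already 22^12≡1, so the order is 12 < 13. No, the actual order is 12.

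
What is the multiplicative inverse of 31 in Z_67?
Since 67 is prime, by Fermat 31^(-1) ≡ 31^{65} ≡ 13 (mod 67). Verify: 31 × 13 = 403 ≡ 1 (mod 67)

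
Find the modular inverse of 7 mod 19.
Since 19 is prime, by Fermat 7^(-1) ≡ 7^{17} ≡ 11 (mod 19). Verify: 7 × 11 = 77 ≡ 1 (mod 19)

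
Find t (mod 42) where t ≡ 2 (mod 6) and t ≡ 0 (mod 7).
M = 6 × 7 = 42. M₁ = 7, y₁ ≡ 1 (mod 6). M₂ = 6, y₂ ≡ 6 (mod 7). t = 2×7×1 + 0×6×6 ≡ 14 (mod 42)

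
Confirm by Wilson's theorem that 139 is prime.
(138)! mod 139 = 138. Since this equals -1 mod 139, Wilson confirms 139 is prime.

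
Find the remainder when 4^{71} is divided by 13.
By Fermat: 4^{12} ≡ 1 mod 13. 71 = 5×12 + 11. So 4^{71} ≡ 4^{11} ≡ 10 mod 13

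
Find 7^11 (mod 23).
By repeated squaring (mod 23): 7^{1}≡7, 7^{2}≡3, 7^{4}≡9, 7^{8}≡12. Then 7^{11} = 7^{8+2+1} ≡ 12 × 3 × 7 ≡ 22 (mod 23)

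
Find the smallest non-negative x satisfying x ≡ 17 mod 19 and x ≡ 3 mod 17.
M = 19 × 17 = 323. M₁ = 17, y₁ ≡ 9 mod 19. M₂ = 19, y₂ ≡ 9 mod 17. x = 17×17×9 + 3×19×9 ≡ 207 mod 323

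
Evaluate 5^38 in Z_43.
By repeated squaring (mod 43): 5^{1}≡5, 5^{2}≡25, 5^{4}≡23, 5^{8}≡13, 5^{16}≡40, 5^{32}≡9. Then 5^{38} = 5^{32+4+2} ≡ 9 × 23 × 25 ≡ 15 (mod 43)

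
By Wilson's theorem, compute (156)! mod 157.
By Wilson's theorem, (156)! ≡ -1 ≡ 156 mod 157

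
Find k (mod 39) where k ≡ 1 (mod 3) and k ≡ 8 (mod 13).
M = 3 × 13 = 39. M₁ = 13, y₁ ≡ 1 (mod 3). M₂ = 3, y₂ ≡ 9 (mod 13). k = 1×13×1 + 8×3×9 ≡ 34 (mod 39)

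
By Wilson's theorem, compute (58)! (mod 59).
By Wilson's theorem, (58)! ≡ -1 ≡ 58 (mod 59)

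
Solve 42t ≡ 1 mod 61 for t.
Since 61 is prime, by Fermat 42^(-1) ≡ 42^{59} ≡ 16 mod 61. Verify: 42 × 16 = 672 ≡ 1 mod 61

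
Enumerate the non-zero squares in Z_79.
Quadratic residues modulo 79: {1, 2, 4, 5, 8, 9, 10, 11, 13, 16, 18, 19, 20, 21, 22, 23, 25, 26, 31, 32, 36, 38, 40, 42, 44, 45, 46, 49, 50, 51, 52, 55, 62, 64, 65, 67, 72, 73, 76}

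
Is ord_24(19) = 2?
Powers of 19 mod 24: 19^1≡19, 19^2≡1. First k with 19^k≡1 is k=2. Yes, ord_24(19) = 2.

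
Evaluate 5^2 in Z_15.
5^{2} = 25 ≡ 10 mod 15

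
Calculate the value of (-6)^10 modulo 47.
By repeated squaring (mod 47): (-6)^{1}≡41, (-6)^{2}≡36, (-6)^{4}≡27, (-6)^{8}≡24. Then (-6)^{10} = (-6)^{8+2} ≡ 24 × 36 ≡ 18 (mod 47)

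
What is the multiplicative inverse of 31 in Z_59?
Since 59 is prime, by Fermat 31^(-1) ≡ 31^{57} ≡ 40 (mod 59). Verify: 31 × 40 = 1240 ≡ 1 (mod 59)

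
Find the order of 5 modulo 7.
Powers of 5 mod 7: 5^1≡5, 5^2≡4, 5^3≡6, 5^4≡2, 5^5≡3, 5^6≡1. So the order of 5 is 6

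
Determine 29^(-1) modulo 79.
Since 79 is prime, by Fermat 29^(-1) ≡ 29^{77} ≡ 30 mod 79. Verify: 29 × 30 = 870 ≡ 1 mod 79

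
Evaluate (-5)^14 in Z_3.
Using Fermat: (-5)^{2} ≡ 1 mod 3. 14 ≡ 0 mod 2. So (-5)^{14} ≡ (-5)^{0} ≡ 1 mod 3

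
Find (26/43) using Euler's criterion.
(26/43) = 26^{21} mod 43 = -1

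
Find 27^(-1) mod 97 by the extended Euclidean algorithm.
Extended GCD: 27(18) + 97(-5) = 1. So 27^(-1) ≡ 18 mod 97. Verify: 27 × 18 = 486 ≡ 1 mod 97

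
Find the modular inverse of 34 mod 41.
Since 41 is prime, by Fermat 34^(-1) ≡ 34^{39} ≡ 35 mod 41. Verify: 34 × 35 = 1190 ≡ 1 mod 41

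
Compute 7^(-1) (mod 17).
Since 17 is prime, by Fermat 7^(-1) ≡ 7^{15} ≡ 5 (mod 17). Verify: 7 × 5 = 35 ≡ 1 (mod 17)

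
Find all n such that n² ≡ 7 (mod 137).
The square roots of 7 mod 137 are 12 and 125. Verify: 12² = 144 ≡ 7 (mod 137)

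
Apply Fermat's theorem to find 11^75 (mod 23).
By Fermat: 11^{22} ≡ 1 (mod 23). 75 = 3×22 + 9. So 11^{75} ≡ 11^{9} ≡ 19 (mod 23)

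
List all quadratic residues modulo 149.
QRs mod 149: {1, 4, 5, 6, 7, 9, 16, 17, 19, 20, 22, 24, 25, 26, 28, 29, 30, 31, 33, 35, 36, 37, 39, 42, 45, 46, 47, 49, 53, 54, 61, 63, 64, 67, 68, 69, 73, 76, 80, 81, 82, 85, 86, 88, 95, 96, 100, 102, 103, 104, 107, 110, 112, 113, 114, 116, 118, 119, 120, 121, 123, 124, 125, 127, 129, 130, 132, 133, 140, 142, 143, 144, 145, 148}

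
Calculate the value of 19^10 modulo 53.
By repeated squaring (mod 53): 19^{1}≡19, 19^{2}≡43, 19^{4}≡47, 19^{8}≡36. Then 19^{10} = 19^{8+2} ≡ 36 × 43 ≡ 11 (mod 53)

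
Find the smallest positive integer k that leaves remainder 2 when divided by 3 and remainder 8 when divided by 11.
M = 3 × 11 = 33. M₁ = 11, y₁ ≡ 2 mod 3. M₂ = 3, y₂ ≡ 4 mod 11. k = 2×11×2 + 8×3×4 ≡ 8 mod 33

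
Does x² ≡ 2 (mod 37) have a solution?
By Euler's criterion: 2^{18} ≡ 36 (mod 37). Since this equals -1 (≡ 36), 2 is not a QR.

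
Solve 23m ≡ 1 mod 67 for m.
Since 67 is prime, by Fermat 23^(-1) ≡ 23^{65} ≡ 35 mod 67. Verify: 23 × 35 = 805 ≡ 1 mod 67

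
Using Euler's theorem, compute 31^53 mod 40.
By Euler: 31^{16} ≡ 1 mod 40 since gcd(31, 40) = 1. 53 = 3×16 + 5. So 31^{53} ≡ 31^{5} ≡ 31 mod 40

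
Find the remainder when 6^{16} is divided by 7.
By Fermat: 6^{6} ≡ 1 mod 7. 16 = 2×6 + 4. So 6^{16} ≡ 6^{4} ≡ 1 mod 7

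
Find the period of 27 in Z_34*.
Powers of 27 mod 34: 27^1≡27, 27^2≡15, 27^3≡31, 27^4≡21, 27^5≡23, 27^6≡9, 27^7≡5, 27^8≡33, 27^9≡7, 27^10≡19, 27^11≡3, 27^12≡13, 27^13≡11, 27^14≡25, 27^15≡29, 27^16≡1. So the order of 27 is 16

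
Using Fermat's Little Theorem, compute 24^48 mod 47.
By Fermat: 24^{46} ≡ 1 mod 47. So 24^{48} = 24^{46} · 24^{2} ≡ 24^{2} ≡ 12 mod 47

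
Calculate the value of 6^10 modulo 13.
By repeated squaring mod 13: 6^{1}≡6, 6^{2}≡10, 6^{4}≡9, 6^{8}≡3. Then 6^{10} = 6^{8+2} ≡ 3 × 10 ≡ 4 mod 13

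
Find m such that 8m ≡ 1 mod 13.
Since 13 is prime, by Fermat 8^(-1) ≡ 8^{11} ≡ 5 mod 13. Verify: 8 × 5 = 40 ≡ 1 mod 13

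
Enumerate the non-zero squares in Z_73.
Quadratic residues modulo 73: {1, 2, 3, 4, 6, 8, 9, 12, 16, 18, 19, 23, 24, 25, 27, 32, 35, 36, 37, 38, 41, 46, 48, 49, 50, 54, 55, 57, 61, 64, 65, 67, 69, 70, 71, 72}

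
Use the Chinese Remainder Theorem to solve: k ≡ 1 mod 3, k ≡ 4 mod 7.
M = 3 × 7 = 21. M₁ = 7, y₁ ≡ 1 mod 3. M₂ = 3, y₂ ≡ 5 mod 7. k = 1×7×1 + 4×3×5 ≡ 4 mod 21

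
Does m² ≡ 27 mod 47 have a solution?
By Euler's criterion: 27^{23} ≡ 1 mod 47. Since this equals 1, 27 is a QR.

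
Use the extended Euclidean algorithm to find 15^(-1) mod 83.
Extended GCD: 15(-11) + 83(2) = 1. So 15^(-1) ≡ -11 ≡ 72 (mod 83). Verify: 15 × 72 = 1080 ≡ 1 (mod 83)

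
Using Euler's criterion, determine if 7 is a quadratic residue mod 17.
By Euler's criterion: 7^{8} ≡ 16 mod 17. Since this equals -1 (≡ 16), 7 is not a QR.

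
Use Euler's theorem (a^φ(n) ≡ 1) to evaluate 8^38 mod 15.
By Euler: 8^{8} ≡ 1 (mod 15) since gcd(8, 15) = 1. 38 = 4×8 + 6. So 8^{38} ≡ 8^{6} ≡ 4 (mod 15)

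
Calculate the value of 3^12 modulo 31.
By repeated squaring (mod 31): 3^{1}≡3, 3^{2}≡9, 3^{4}≡19, 3^{8}≡20. Then 3^{12} = 3^{8+4} ≡ 20 × 19 ≡ 8 (mod 31)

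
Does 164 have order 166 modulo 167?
ord_167(164) divides 166. For each prime q|166: 164^{83}≡166, 164^{2}≡9, none ≡ 1. So 164 has order 166 and is a primitive root mod 167.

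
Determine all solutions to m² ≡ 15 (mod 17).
The square roots of 15 mod 17 are 7 and 10. Verify: 7² = 49 ≡ 15 (mod 17)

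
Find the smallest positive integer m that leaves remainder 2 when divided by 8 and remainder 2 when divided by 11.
M = 8 × 11 = 88. M₁ = 11, y₁ ≡ 3 (mod 8). M₂ = 8, y₂ ≡ 7 (mod 11). m = 2×11×3 + 2×8×7 ≡ 2 (mod 88)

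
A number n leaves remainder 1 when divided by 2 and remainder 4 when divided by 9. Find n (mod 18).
M = 2 × 9 = 18. M₁ = 9, y₁ ≡ 1 (mod 2). M₂ = 2, y₂ ≡ 5 (mod 9). n = 1×9×1 + 4×2×5 ≡ 13 (mod 18)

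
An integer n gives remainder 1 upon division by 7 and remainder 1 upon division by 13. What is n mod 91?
M = 7 × 13 = 91. M₁ = 13, y₁ ≡ 6 mod 7. M₂ = 7, y₂ ≡ 2 mod 13. n = 1×13×6 + 1×7×2 ≡ 1 mod 91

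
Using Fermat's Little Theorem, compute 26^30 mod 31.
By Fermat's Little Theorem, 26^{30} ≡ 1 (mod 31) since 31 is prime and gcd(26, 31) = 1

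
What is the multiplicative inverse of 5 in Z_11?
Since 11 is prime, by Fermat 5^(-1) ≡ 5^{9} ≡ 9 (mod 11). Verify: 5 × 9 = 45 ≡ 1 (mod 11)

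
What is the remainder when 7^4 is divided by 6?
7^{4} = 2401 ≡ 1 mod 6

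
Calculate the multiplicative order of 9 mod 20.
Powers of 9 mod 20: 9^1≡9, 9^2≡1. Order = 2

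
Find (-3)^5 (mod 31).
By repeated squaring (mod 31): (-3)^{1}≡28, (-3)^{2}≡9, (-3)^{4}≡19. Then (-3)^{5} = (-3)^{4+1} ≡ 19 × 28 ≡ 5 (mod 31)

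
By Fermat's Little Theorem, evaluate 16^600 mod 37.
By Fermat: 16^{36} ≡ 1 (mod 37). 600 ≡ 24 (mod 36). So 16^{600} ≡ 16^{24} ≡ 10 (mod 37)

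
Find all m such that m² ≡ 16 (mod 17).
The square roots of 16 mod 17 are 4 and 13. Verify: 4² = 16 ≡ 16 (mod 17)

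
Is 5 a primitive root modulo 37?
ord_37(5) divides 36. For each prime q|36: 5^{18}≡36, 5^{12}≡10, none ≡ 1. So 5 has order 36 and is a primitive root mod 37.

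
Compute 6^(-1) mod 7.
Since 7 is prime, by Fermat 6^(-1) ≡ 6^{5} ≡ 6 mod 7. Verify: 6 × 6 = 36 ≡ 1 mod 7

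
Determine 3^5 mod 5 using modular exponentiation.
Using Fermat: 3^{4} ≡ 1 (mod 5). 5 ≡ 1 (mod 4). So 3^{5} ≡ 3^{1} ≡ 3 (mod 5)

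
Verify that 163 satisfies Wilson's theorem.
(162)! mod 163 = 162. Since this equals -1 mod 163, Wilson confirms 163 is prime.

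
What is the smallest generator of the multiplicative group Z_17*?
g = 3. Powers: [3, 9, 10, 13, 5, 15, ...] generates all 16 non-zero residues.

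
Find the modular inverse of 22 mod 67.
Since 67 is prime, by Fermat 22^(-1) ≡ 22^{65} ≡ 64 (mod 67). Verify: 22 × 64 = 1408 ≡ 1 (mod 67)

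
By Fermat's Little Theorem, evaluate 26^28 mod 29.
By Fermat's Little Theorem, 26^{28} ≡ 1 mod 29 since 29 is prime and gcd(26, 29) = 1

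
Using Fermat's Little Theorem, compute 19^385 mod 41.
By Fermat: 19^{40} ≡ 1 mod 41. 385 ≡ 25 mod 40. So 19^{385} ≡ 19^{25} ≡ 14 mod 41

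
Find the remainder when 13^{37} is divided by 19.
By Fermat: 13^{18} ≡ 1 (mod 19). 37 = 2×18 + 1. So 13^{37} ≡ 13^{1} ≡ 13 (mod 19)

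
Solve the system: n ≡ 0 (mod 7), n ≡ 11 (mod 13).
M = 7 × 13 = 91. M₁ = 13, y₁ ≡ 6 (mod 7). M₂ = 7, y₂ ≡ 2 (mod 13). n = 0×13×6 + 11×7×2 ≡ 63 (mod 91)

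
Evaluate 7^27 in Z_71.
By repeated squaring mod 71: 7^{1}≡7, 7^{2}≡49, 7^{4}≡58, 7^{8}≡27, 7^{16}≡19. Then 7^{27} = 7^{16+8+2+1} ≡ 19 × 27 × 49 × 7 ≡ 21 mod 71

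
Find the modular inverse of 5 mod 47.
Since 47 is prime, by Fermat 5^(-1) ≡ 5^{45} ≡ 19 mod 47. Verify: 5 × 19 = 95 ≡ 1 mod 47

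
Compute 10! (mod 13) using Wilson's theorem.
(12)! = (10)! × (11) × (12) ≡ -1 (mod 13). So (10)! ≡ -1 × [(12)(11)]^(-1) ≡ 6 (mod 13)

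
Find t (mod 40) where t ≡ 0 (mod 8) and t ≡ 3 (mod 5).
M = 8 × 5 = 40. M₁ = 5, y₁ ≡ 5 (mod 8). M₂ = 8, y₂ ≡ 2 (mod 5). t = 0×5×5 + 3×8×2 ≡ 8 (mod 40)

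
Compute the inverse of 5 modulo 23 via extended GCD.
Extended GCD: 5(-9) + 23(2) = 1. So 5^(-1) ≡ -9 ≡ 14 (mod 23). Verify: 5 × 14 = 70 ≡ 1 (mod 23)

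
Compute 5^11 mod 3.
Using Fermat: 5^{2} ≡ 1 (mod 3). 11 ≡ 1 (mod 2). So 5^{11} ≡ 5^{1} ≡ 2 (mod 3)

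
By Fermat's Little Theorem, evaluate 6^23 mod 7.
By Fermat: 6^{6} ≡ 1 (mod 7). 23 = 3×6 + 5. So 6^{23} ≡ 6^{5} ≡ 6 (mod 7)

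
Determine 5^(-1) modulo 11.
Since 11 is prime, by Fermat 5^(-1) ≡ 5^{9} ≡ 9 (mod 11). Verify: 5 × 9 = 45 ≡ 1 (mod 11)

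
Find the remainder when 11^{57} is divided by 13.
By Fermat: 11^{12} ≡ 1 mod 13. 57 = 4×12 + 9. So 11^{57} ≡ 11^{9} ≡ 8 mod 13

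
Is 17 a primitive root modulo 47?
17^{23} ≡ 1 (mod 47) and 23 < 46, so ord_47(17) = 23 ≠ 46 and 17 is not a primitive root.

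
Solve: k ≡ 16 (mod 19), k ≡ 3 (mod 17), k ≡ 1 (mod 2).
M = 19 × 17 × 2 = 646. M₁ = 34, y₁ ≡ 14 (mod 19). M₂ = 38, y₂ ≡ 13 (mod 17). M₃ = 323, y₃ ≡ 1 (mod 2). k = 16×34×14 + 3×38×13 + 1×323×1 ≡ 377 (mod 646)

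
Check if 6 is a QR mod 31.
By Euler's criterion: 6^{15} ≡ 30 (mod 31). Since this equals -1 (≡ 30), 6 is not a QR.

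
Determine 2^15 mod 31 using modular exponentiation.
By repeated squaring (mod 31): 2^{1}≡2, 2^{2}≡4, 2^{4}≡16, 2^{8}≡8. Then 2^{15} = 2^{8+4+2+1} ≡ 8 × 16 × 4 × 2 ≡ 1 (mod 31)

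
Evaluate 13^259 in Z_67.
Using Fermat: 13^{66} ≡ 1 mod 67. 259 ≡ 61 mod 66. So 13^{259} ≡ 13^{61} ≡ 51 mod 67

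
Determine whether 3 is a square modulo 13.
By Euler's criterion: 3^{6} ≡ 1 mod 13. Since this equals 1, 3 is a QR.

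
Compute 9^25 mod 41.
By repeated squaring (mod 41): 9^{1}≡9, 9^{2}≡40, 9^{4}≡1, 9^{8}≡1, 9^{16}≡1. Then 9^{25} = 9^{16+8+1} ≡ 1 × 1 × 9 ≡ 9 (mod 41)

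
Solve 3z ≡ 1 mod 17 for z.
Since 17 is prime, by Fermat 3^(-1) ≡ 3^{15} ≡ 6 mod 17. Verify: 3 × 6 = 18 ≡ 1 mod 17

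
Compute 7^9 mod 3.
Using Fermat: 7^{2} ≡ 1 (mod 3). 9 ≡ 1 (mod 2). So 7^{9} ≡ 7^{1} ≡ 1 (mod 3)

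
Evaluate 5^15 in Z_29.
By repeated squaring (mod 29): 5^{1}≡5, 5^{2}≡25, 5^{4}≡16, 5^{8}≡24. Then 5^{15} = 5^{8+4+2+1} ≡ 24 × 16 × 25 × 5 ≡ 5 (mod 29)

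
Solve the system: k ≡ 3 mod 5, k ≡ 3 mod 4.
M = 5 × 4 = 20. M₁ = 4, y₁ ≡ 4 mod 5. M₂ = 5, y₂ ≡ 1 mod 4. k = 3×4×4 + 3×5×1 ≡ 3 mod 20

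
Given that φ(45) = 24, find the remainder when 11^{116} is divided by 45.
By Euler: 11^{24} ≡ 1 mod 45 since gcd(11, 45) = 1. 116 = 4×24 + 20. So 11^{116} ≡ 11^{20} ≡ 31 mod 45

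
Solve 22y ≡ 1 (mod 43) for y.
Since 43 is prime, by Fermat 22^(-1) ≡ 22^{41} ≡ 2 (mod 43). Verify: 22 × 2 = 44 ≡ 1 (mod 43)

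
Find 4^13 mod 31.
By repeated squaring mod 31: 4^{1}≡4, 4^{2}≡16, 4^{4}≡8, 4^{8}≡2. Then 4^{13} = 4^{8+4+1} ≡ 2 × 8 × 4 ≡ 2 mod 31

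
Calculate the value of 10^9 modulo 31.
By repeated squaring (mod 31): 10^{1}≡10, 10^{2}≡7, 10^{4}≡18, 10^{8}≡14. Then 10^{9} = 10^{8+1} ≡ 14 × 10 ≡ 16 (mod 31)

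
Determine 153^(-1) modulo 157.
Since 157 is prime, by Fermat 153^(-1) ≡ 153^{155} ≡ 39 (mod 157). Verify: 153 × 39 = 5967 ≡ 1 (mod 157)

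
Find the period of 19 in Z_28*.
Powers of 19 mod 28: 19^1≡19, 19^2≡25, 19^3≡27, 19^4≡9, 19^5≡3, 19^6≡1. So the order of 19 is 6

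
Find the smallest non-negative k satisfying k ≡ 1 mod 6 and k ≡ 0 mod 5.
M = 6 × 5 = 30. M₁ = 5, y₁ ≡ 5 mod 6. M₂ = 6, y₂ ≡ 1 mod 5. k = 1×5×5 + 0×6×1 ≡ 25 mod 30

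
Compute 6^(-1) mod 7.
Since 7 is prime, by Fermat 6^(-1) ≡ 6^{5} ≡ 6 mod 7. Verify: 6 × 6 = 36 ≡ 1 mod 7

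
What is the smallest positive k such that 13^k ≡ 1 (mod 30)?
Powers of 13 mod 30: 13^1≡13, 13^2≡19, 13^3≡7, 13^4≡1. So the order of 13 is 4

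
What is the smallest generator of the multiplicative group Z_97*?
g = 5. Powers: [5, 25, 28, 43, 21, 8, ...] generates all 96 non-zero residues.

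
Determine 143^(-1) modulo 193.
Since 193 is prime, by Fermat 143^(-1) ≡ 143^{191} ≡ 27 (mod 193). Verify: 143 × 27 = 3861 ≡ 1 (mod 193)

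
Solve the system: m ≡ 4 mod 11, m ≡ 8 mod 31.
M = 11 × 31 = 341. M₁ = 31, y₁ ≡ 5 mod 11. M₂ = 11, y₂ ≡ 17 mod 31. m = 4×31×5 + 8×11×17 ≡ 70 mod 341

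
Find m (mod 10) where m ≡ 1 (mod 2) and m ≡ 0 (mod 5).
M = 2 × 5 = 10. M₁ = 5, y₁ ≡ 1 (mod 2). M₂ = 2, y₂ ≡ 3 (mod 5). m = 1×5×1 + 0×2×3 ≡ 5 (mod 10)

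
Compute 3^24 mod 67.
By repeated squaring mod 67: 3^{1}≡3, 3^{2}≡9, 3^{4}≡14, 3^{8}≡62, 3^{16}≡25. Then 3^{24} = 3^{16+8} ≡ 25 × 62 ≡ 9 mod 67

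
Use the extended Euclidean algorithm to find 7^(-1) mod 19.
Extended GCD: 7(-8) + 19(3) = 1. So 7^(-1) ≡ -8 ≡ 11 (mod 19). Verify: 7 × 11 = 77 ≡ 1 (mod 19)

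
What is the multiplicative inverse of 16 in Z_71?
Since 71 is prime, by Fermat 16^(-1) ≡ 16^{69} ≡ 40 (mod 71). Verify: 16 × 40 = 640 ≡ 1 (mod 71)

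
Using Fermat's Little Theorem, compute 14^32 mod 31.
By Fermat: 14^{30} ≡ 1 mod 31. So 14^{32} = 14^{30} · 14^{2} ≡ 14^{2} ≡ 10 mod 31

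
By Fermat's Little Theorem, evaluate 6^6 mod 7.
By Fermat's Little Theorem, 6^{6} ≡ 1 (mod 7) since 7 is prime and gcd(6, 7) = 1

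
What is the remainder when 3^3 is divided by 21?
3^{3} = 27 ≡ 6 mod 21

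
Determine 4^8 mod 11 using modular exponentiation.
By repeated squaring mod 11: 4^{1}≡4, 4^{2}≡5, 4^{4}≡3, 4^{8}≡9. So 4^{8} ≡ 9 mod 11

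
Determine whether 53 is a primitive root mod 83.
ord_83(53) divides 82. For each prime q|82: 53^{41}≡82, 53^{2}≡70, none ≡ 1. So 53 has order 82 and is a primitive root mod 83.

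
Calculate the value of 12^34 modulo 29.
Using Fermat: 12^{28} ≡ 1 mod 29. 34 ≡ 6 mod 28. So 12^{34} ≡ 12^{6} ≡ 28 mod 29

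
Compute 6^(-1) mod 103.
Since 103 is prime, by Fermat 6^(-1) ≡ 6^{101} ≡ 86 mod 103. Verify: 6 × 86 = 516 ≡ 1 mod 103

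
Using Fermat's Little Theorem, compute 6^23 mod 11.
By Fermat: 6^{10} ≡ 1 (mod 11). 23 = 2×10 + 3. So 6^{23} ≡ 6^{3} ≡ 7 (mod 11)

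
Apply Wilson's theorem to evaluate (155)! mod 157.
(156)! = (155)! × (156) ≡ -1 mod 157. So (155)! ≡ -1 × (156)^(-1) ≡ (-1)×(-1) = 1 mod 157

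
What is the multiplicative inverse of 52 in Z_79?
Since 79 is prime, by Fermat 52^(-1) ≡ 52^{77} ≡ 38 mod 79. Verify: 52 × 38 = 1976 ≡ 1 mod 79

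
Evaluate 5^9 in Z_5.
By repeated squaring (mod 5): 5^{1}≡0, 5^{2}≡0, 5^{4}≡0, 5^{8}≡0. Then 5^{9} = 5^{8+1} ≡ 0 × 0 ≡ 0 (mod 5)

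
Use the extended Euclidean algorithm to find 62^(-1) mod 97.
Extended GCD: 62(36) + 97(-23) = 1. So 62^(-1) ≡ 36 mod 97. Verify: 62 × 36 = 2232 ≡ 1 mod 97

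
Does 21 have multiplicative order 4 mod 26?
Powers of 21 mod 26: 21^1≡21, 21^2≡25, 21^3≡5, 21^4≡1. First k with 21^k≡1 is k=4. Yes, ord_26(21) = 4.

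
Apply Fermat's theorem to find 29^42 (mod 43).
By Fermat's Little Theorem, 29^{42} ≡ 1 (mod 43) since 43 is prime and gcd(29, 43) = 1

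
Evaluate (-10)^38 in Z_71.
By repeated squaring mod 71: (-10)^{1}≡61, (-10)^{2}≡29, (-10)^{4}≡60, (-10)^{8}≡50, (-10)^{16}≡15, (-10)^{32}≡12. Then (-10)^{38} = (-10)^{32+4+2} ≡ 12 × 60 × 29 ≡ 6 mod 71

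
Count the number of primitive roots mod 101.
A prime p has φ(p-1) primitive roots; here φ(100) = 40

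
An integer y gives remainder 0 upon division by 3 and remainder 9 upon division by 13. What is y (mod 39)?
M = 3 × 13 = 39. M₁ = 13, y₁ ≡ 1 (mod 3). M₂ = 3, y₂ ≡ 9 (mod 13). y = 0×13×1 + 9×3×9 ≡ 9 (mod 39)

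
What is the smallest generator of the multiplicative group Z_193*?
g = 5. Powers: [5, 25, 125, 46, 37, 185, 153, 186, ...] generates all 192 non-zero residues.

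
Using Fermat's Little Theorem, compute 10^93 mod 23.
By Fermat: 10^{22} ≡ 1 (mod 23). 93 = 4×22 + 5. So 10^{93} ≡ 10^{5} ≡ 19 (mod 23)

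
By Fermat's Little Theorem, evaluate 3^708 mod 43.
By Fermat: 3^{42} ≡ 1 mod 43. 708 ≡ 36 mod 42. So 3^{708} ≡ 3^{36} ≡ 21 mod 43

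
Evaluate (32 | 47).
(32/47) = 32^{23} mod 47 = 1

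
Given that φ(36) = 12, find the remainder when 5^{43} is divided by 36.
By Euler: 5^{12} ≡ 1 (mod 36) since gcd(5, 36) = 1. 43 = 3×12 + 7. So 5^{43} ≡ 5^{7} ≡ 5 (mod 36)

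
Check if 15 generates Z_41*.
ord_41(15) divides 40. For each prime q|40: 15^{20}≡40, 15^{8}≡18, none ≡ 1. So 15 has order 40 and is a primitive root mod 41.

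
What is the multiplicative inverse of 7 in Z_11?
Since 11 is prime, by Fermat 7^(-1) ≡ 7^{9} ≡ 8 (mod 11). Verify: 7 × 8 = 56 ≡ 1 (mod 11)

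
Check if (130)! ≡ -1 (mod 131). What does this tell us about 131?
(130)! mod 131 = 130. Since this equals -1 (mod 131), Wilson confirms 131 is prime.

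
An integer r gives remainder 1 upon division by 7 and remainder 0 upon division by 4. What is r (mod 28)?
M = 7 × 4 = 28. M₁ = 4, y₁ ≡ 2 (mod 7). M₂ = 7, y₂ ≡ 3 (mod 4). r = 1×4×2 + 0×7×3 ≡ 8 (mod 28)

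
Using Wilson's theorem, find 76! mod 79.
(78)! = (76)! × (77) × (78) ≡ -1 (mod 79). So (76)! ≡ -1 × [(78)(77)]^(-1) ≡ 39 (mod 79)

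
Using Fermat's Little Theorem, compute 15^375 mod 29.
By Fermat: 15^{28} ≡ 1 mod 29. 375 ≡ 11 mod 28. So 15^{375} ≡ 15^{11} ≡ 21 mod 29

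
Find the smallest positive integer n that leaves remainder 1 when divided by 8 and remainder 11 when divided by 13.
M = 8 × 13 = 104. M₁ = 13, y₁ ≡ 5 mod 8. M₂ = 8, y₂ ≡ 5 mod 13. n = 1×13×5 + 11×8×5 ≡ 89 mod 104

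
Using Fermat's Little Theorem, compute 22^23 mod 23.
By Fermat: 22^{22} ≡ 1 (mod 23). So 22^{23} = 22^{22} · 22^{1} ≡ 22^{1} ≡ 22 (mod 23)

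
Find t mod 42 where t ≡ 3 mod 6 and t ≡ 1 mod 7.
M = 6 × 7 = 42. M₁ = 7, y₁ ≡ 1 mod 6. M₂ = 6, y₂ ≡ 6 mod 7. t = 3×7×1 + 1×6×6 ≡ 15 mod 42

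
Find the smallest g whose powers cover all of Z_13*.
g = 2. Powers: [2, 4, 8, 3, 6, 12, 11, 9, 5, 10, ...] generates all 12 non-zero residues.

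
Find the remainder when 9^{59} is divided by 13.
By Fermat: 9^{12} ≡ 1 mod 13. 59 = 4×12 + 11. So 9^{59} ≡ 9^{11} ≡ 3 mod 13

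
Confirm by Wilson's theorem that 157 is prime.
(156)! mod 157 = 156. Since this equals -1 mod 157, Wilson confirms 157 is prime.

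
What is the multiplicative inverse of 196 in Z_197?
Since 197 is prime, by Fermat 196^(-1) ≡ 196^{195} ≡ 196 (mod 197). Verify: 196 × 196 = 38416 ≡ 1 (mod 197)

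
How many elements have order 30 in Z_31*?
Number of primitive roots mod 31 = φ(p-1) = φ(30) = 8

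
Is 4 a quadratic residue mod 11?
By Euler's criterion: 4^{5} ≡ 1 (mod 11). Since this equals 1, 4 is a QR.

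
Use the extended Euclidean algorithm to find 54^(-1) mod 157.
Extended GCD: 54(32) + 157(-11) = 1. So 54^(-1) ≡ 32 (mod 157). Verify: 54 × 32 = 1728 ≡ 1 (mod 157)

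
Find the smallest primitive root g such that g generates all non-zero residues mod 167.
g = 5. For each prime q|166: 5^{83}≡166, 5^{2}≡25, none ≡ 1, so ord_167(5) = 166 and 5 is a primitive root.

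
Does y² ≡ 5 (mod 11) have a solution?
By Euler's criterion: 5^{5} ≡ 1 (mod 11). Since this equals 1, 5 is a QR.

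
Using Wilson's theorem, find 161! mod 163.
(162)! = (161)! × (162) ≡ -1 (mod 163). So (161)! ≡ -1 × (162)^(-1) ≡ (-1)×(-1) = 1 (mod 163)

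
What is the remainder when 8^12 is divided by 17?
By repeated squaring mod 17: 8^{1}≡8, 8^{2}≡13, 8^{4}≡16, 8^{8}≡1. Then 8^{12} = 8^{8+4} ≡ 1 × 16 ≡ 16 mod 17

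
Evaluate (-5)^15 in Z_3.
Using Fermat: (-5)^{2} ≡ 1 (mod 3). 15 ≡ 1 (mod 2). So (-5)^{15} ≡ (-5)^{1} ≡ 1 (mod 3)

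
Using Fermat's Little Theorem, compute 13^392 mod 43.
By Fermat: 13^{42} ≡ 1 (mod 43). 392 ≡ 14 (mod 42). So 13^{392} ≡ 13^{14} ≡ 6 (mod 43)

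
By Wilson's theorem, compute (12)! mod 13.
By Wilson's theorem, (12)! ≡ -1 ≡ 12 mod 13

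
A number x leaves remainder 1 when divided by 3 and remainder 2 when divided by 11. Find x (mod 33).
M = 3 × 11 = 33. M₁ = 11, y₁ ≡ 2 (mod 3). M₂ = 3, y₂ ≡ 4 (mod 11). x = 1×11×2 + 2×3×4 ≡ 13 (mod 33)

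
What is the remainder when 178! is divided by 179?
By Wilson's theorem, (178)! ≡ -1 ≡ 178 mod 179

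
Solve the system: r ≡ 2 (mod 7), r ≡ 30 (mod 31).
M = 7 × 31 = 217. M₁ = 31, y₁ ≡ 5 (mod 7). M₂ = 7, y₂ ≡ 9 (mod 31). r = 2×31×5 + 30×7×9 ≡ 30 (mod 217)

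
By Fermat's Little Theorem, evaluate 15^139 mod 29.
By Fermat: 15^{28} ≡ 1 mod 29. 139 = 4×28 + 27. So 15^{139} ≡ 15^{27} ≡ 2 mod 29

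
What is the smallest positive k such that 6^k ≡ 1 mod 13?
Powers of 6 mod 13: 6^1≡6, 6^2≡10, 6^3≡8, 6^4≡9, 6^5≡2, 6^6≡12, 6^7≡7, 6^8≡3, 6^9≡5, 6^10≡4, 6^11≡11, 6^12≡1. Order = 12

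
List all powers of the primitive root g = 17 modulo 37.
17^1, 17^2, ..., 17^{36} mod 37: [17, 30, 29, 12, 19, 27, 15, 33, 6, 28, 32, 26, 35, 3, 14, 16, 13, 36, 20, 7, 8, 25, 18, 10, 22, 4, 31, 9, 5, 11, 2, 34, 23, 21, 24, 1]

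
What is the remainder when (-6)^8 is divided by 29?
By repeated squaring (mod 29): (-6)^{1}≡23, (-6)^{2}≡7, (-6)^{4}≡20, (-6)^{8}≡23. So (-6)^{8} ≡ 23 (mod 29)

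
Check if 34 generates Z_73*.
ord_73(34) divides 72. For each prime q|72: 34^{36}≡72, 34^{24}≡64, none ≡ 1. So 34 has order 72 and is a primitive root mod 73.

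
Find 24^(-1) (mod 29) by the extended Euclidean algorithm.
Extended GCD: 24(-6) + 29(5) = 1. So 24^(-1) ≡ -6 ≡ 23 (mod 29). Verify: 24 × 23 = 552 ≡ 1 (mod 29)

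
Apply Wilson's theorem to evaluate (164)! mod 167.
(166)! = (164)! × (165) × (166) ≡ -1 (mod 167). So (164)! ≡ -1 × [(166)(165)]^(-1) ≡ 83 (mod 167)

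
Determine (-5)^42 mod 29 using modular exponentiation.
Using Fermat: (-5)^{28} ≡ 1 mod 29. 42 ≡ 14 mod 28. So (-5)^{42} ≡ (-5)^{14} ≡ 1 mod 29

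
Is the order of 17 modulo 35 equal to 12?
Powers of 17 mod 35: 17^1≡17, 17^2≡9, 17^3≡13, 17^4≡11, 17^5≡12, 17^6≡29, 17^7≡3, 17^8≡16, 17^9≡27, 17^10≡4, 17^11≡33, 17^12≡1. First k with 17^k≡1 is k=12. Yes, ord_35(17) = 12.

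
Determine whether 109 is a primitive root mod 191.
109^{5} ≡ 1 mod 191 and 5 < 190, so ord_191(109) = 5 ≠ 190 and 109 is not a primitive root.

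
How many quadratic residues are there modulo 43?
For prime 43, there are (p-1)/2 = (43-1)/2 = 21 quadratic residues (excluding 0).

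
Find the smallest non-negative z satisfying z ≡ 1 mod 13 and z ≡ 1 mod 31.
M = 13 × 31 = 403. M₁ = 31, y₁ ≡ 8 mod 13. M₂ = 13, y₂ ≡ 12 mod 31. z = 1×31×8 + 1×13×12 ≡ 1 mod 403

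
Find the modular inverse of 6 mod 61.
Since 61 is prime, by Fermat 6^(-1) ≡ 6^{59} ≡ 51 (mod 61). Verify: 6 × 51 = 306 ≡ 1 (mod 61)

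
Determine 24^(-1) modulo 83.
Since 83 is prime, by Fermat 24^(-1) ≡ 24^{81} ≡ 45 (mod 83). Verify: 24 × 45 = 1080 ≡ 1 (mod 83)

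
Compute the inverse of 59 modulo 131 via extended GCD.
Extended GCD: 59(20) + 131(-9) = 1. So 59^(-1) ≡ 20 mod 131. Verify: 59 × 20 = 1180 ≡ 1 mod 131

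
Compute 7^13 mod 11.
Using Fermat: 7^{10} ≡ 1 (mod 11). 13 ≡ 3 (mod 10). So 7^{13} ≡ 7^{3} ≡ 2 (mod 11)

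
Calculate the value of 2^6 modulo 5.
Using Fermat: 2^{4} ≡ 1 mod 5. 6 ≡ 2 mod 4. So 2^{6} ≡ 2^{2} ≡ 4 mod 5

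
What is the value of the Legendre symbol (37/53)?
(37/53) = 37^{26} mod 53 = 1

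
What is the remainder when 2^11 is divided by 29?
By repeated squaring mod 29: 2^{1}≡2, 2^{2}≡4, 2^{4}≡16, 2^{8}≡24. Then 2^{11} = 2^{8+2+1} ≡ 24 × 4 × 2 ≡ 18 mod 29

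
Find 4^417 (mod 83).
Using Fermat: 4^{82} ≡ 1 (mod 83). 417 ≡ 7 (mod 82). So 4^{417} ≡ 4^{7} ≡ 33 (mod 83)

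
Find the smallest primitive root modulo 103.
g = 5. Powers: [5, 25, 22, 7, 35, 72, 51, 49, ...] generates all 102 non-zero residues.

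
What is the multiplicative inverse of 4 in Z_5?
Since 5 is prime, by Fermat 4^(-1) ≡ 4^{3} ≡ 4 mod 5. Verify: 4 × 4 = 16 ≡ 1 mod 5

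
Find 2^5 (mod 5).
Using Fermat: 2^{4} ≡ 1 (mod 5). 5 ≡ 1 (mod 4). So 2^{5} ≡ 2^{1} ≡ 2 (mod 5)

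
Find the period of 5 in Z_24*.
Powers of 5 mod 24: 5^1≡5, 5^2≡1. So the order of 5 is 2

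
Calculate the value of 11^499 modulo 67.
Using Fermat: 11^{66} ≡ 1 mod 67. 499 ≡ 37 mod 66. So 11^{499} ≡ 11^{37} ≡ 32 mod 67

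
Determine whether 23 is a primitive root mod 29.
23^{7} ≡ 1 mod 29 and 7 < 28, so ord_29(23) = 7 ≠ 28 and 23 is not a primitive root.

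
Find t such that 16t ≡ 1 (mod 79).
Since 79 is prime, by Fermat 16^(-1) ≡ 16^{77} ≡ 5 (mod 79). Verify: 16 × 5 = 80 ≡ 1 (mod 79)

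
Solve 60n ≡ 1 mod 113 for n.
Since 113 is prime, by Fermat 60^(-1) ≡ 60^{111} ≡ 81 mod 113. Verify: 60 × 81 = 4860 ≡ 1 mod 113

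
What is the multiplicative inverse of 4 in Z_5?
Since 5 is prime, by Fermat 4^(-1) ≡ 4^{3} ≡ 4 (mod 5). Verify: 4 × 4 = 16 ≡ 1 (mod 5)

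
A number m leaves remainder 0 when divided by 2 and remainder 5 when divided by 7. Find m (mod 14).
M = 2 × 7 = 14. M₁ = 7, y₁ ≡ 1 (mod 2). M₂ = 2, y₂ ≡ 4 (mod 7). m = 0×7×1 + 5×2×4 ≡ 12 (mod 14)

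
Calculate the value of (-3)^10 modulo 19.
By repeated squaring mod 19: (-3)^{1}≡16, (-3)^{2}≡9, (-3)^{4}≡5, (-3)^{8}≡6. Then (-3)^{10} = (-3)^{8+2} ≡ 6 × 9 ≡ 16 mod 19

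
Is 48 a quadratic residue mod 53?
By Euler's criterion: 48^{26} ≡ 52 mod 53. Since this equals -1 (≡ 52), 48 is not a QR.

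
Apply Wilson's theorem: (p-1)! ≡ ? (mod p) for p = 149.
By Wilson's theorem, (148)! ≡ -1 ≡ 148 mod 149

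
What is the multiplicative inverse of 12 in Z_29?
Since 29 is prime, by Fermat 12^(-1) ≡ 12^{27} ≡ 17 mod 29. Verify: 12 × 17 = 204 ≡ 1 mod 29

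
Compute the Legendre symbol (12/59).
(12/59) = 12^{29} mod 59 = 1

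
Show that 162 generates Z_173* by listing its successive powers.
162^1, 162^2, ..., 162^{172} mod 173: [162, 121, 53, 109, 12, 41, 68, 117, 97, 144, 146, 124, 20, 126, 171, 22, 104, 67, 128, 149, 91, 37, 112, 152, 58, 54, 98, 133, 94, 4, 129, 138, 39, 90, 48, 164, 99, 122, 42, 57, 65, 150, 80, 158, 165, 88, 70, 95, 166, 77, 18, 148, 102, 89, 59, 43, 46, 13, 30, 16, 170, 33, 156, 14, 19, 137, 50, 142, 168, 55, 87, 81, 147, 113, 141, 6, 107, 34, 145, 135, 72, 73, 62, 10, 63, 172, 11, 52, 120, 64, 161, 132, 105, 56, 76, 29, 27, 49, 153, 47, 2, 151, 69, 106, 45, 24, 82, 136, 61, 21, 115, 119, 75, 40, 79, 169, 44, 35, 134, 83, 125, 9, 74, 51, 131, 116, 108, 23, 93, 15, 8, 85, 103, 78, 7, 96, 155, 25, 71, 84, 114, 130, 127, 160, 143, 157, 3, 140, 17, 159, 154, 36, 123, 31, 5, 118, 86, 92, 26, 60, 32, 167, 66, 139, 28, 38, 101, 100, 111, 163, 110, 1]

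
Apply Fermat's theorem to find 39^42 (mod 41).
By Fermat: 39^{40} ≡ 1 (mod 41). So 39^{42} = 39^{40} · 39^{2} ≡ 39^{2} ≡ 4 (mod 41)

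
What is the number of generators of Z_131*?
Number of primitive roots mod 131 = φ(p-1) = φ(130) = 48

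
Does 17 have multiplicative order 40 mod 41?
Powers of 17 mod 41: 17^1≡17, 17^2≡2, 17^3≡34, 17^4≡4, 17^5≡27, 17^6≡8, 17^7≡13, 17^8≡16, 17^9≡26, 17^10≡32, 17^11≡11, 17^12≡23, 17^13≡22, 17^14≡5, 17^15≡3, 17^16≡10, 17^17≡6, 17^18≡20, 17^19≡12, 17^20≡40, 17^21≡24, 17^22≡39, 17^23≡7, 17^24≡37, 17^25≡14, 17^26≡33, 17^27≡28, 17^28≡25, 17^29≡15, 17^30≡9, 17^31≡30, 17^32≡18, 17^33≡19, 17^34≡36, 17^35≡38, 17^36≡31, 17^37≡35, 17^38≡21, 17^39≡29, 17^40≡1. First k with 17^k≡1 is k=40. Yes, ord_41(17) = 40.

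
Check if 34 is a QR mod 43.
By Euler's criterion: 34^{21} ≡ 42 (mod 43). Since this equals -1 (≡ 42), 34 is not a QR.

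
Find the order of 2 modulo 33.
Powers of 2 mod 33: 2^1≡2, 2^2≡4, 2^3≡8, 2^4≡16, 2^5≡32, 2^6≡31, 2^7≡29, 2^8≡25, 2^9≡17, 2^10≡1. Order = 10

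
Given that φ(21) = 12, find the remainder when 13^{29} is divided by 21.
By Euler: 13^{12} ≡ 1 mod 21 since gcd(13, 21) = 1. 29 = 2×12 + 5. So 13^{29} ≡ 13^{5} ≡ 13 mod 21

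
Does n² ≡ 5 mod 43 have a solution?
By Euler's criterion: 5^{21} ≡ 42 mod 43. Since this equals -1 (≡ 42), 5 is not a QR.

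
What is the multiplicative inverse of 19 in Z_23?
Since 23 is prime, by Fermat 19^(-1) ≡ 19^{21} ≡ 17 mod 23. Verify: 19 × 17 = 323 ≡ 1 mod 23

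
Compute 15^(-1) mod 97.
Since 97 is prime, by Fermat 15^(-1) ≡ 15^{95} ≡ 13 mod 97. Verify: 15 × 13 = 195 ≡ 1 mod 97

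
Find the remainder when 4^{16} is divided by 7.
By Fermat: 4^{6} ≡ 1 mod 7. 16 = 2×6 + 4. So 4^{16} ≡ 4^{4} ≡ 4 mod 7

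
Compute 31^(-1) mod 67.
Since 67 is prime, by Fermat 31^(-1) ≡ 31^{65} ≡ 13 mod 67. Verify: 31 × 13 = 403 ≡ 1 mod 67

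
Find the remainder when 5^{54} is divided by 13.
By Fermat: 5^{12} ≡ 1 mod 13. 54 = 4×12 + 6. So 5^{54} ≡ 5^{6} ≡ 12 mod 13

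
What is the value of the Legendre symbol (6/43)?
(6/43) = 6^{21} mod 43 = 1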